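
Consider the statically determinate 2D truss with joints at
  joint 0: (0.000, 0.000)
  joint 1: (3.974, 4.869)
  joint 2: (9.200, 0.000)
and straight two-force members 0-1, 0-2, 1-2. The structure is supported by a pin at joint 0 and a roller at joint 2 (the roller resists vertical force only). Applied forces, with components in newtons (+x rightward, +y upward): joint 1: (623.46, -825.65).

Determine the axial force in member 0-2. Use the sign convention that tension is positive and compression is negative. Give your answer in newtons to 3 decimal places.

736.947

N=3 nodes, M=3 members, R=3 reactions → 2N=6, M+R=6
member 0 (0-1): L=6.2849, (cx,cy)=(0.6323,0.7747)
member 1 (0-2): L=9.2000, (cx,cy)=(1.0000,0.0000)
member 2 (1-2): L=7.1427, (cx,cy)=(0.7317,-0.6817)
solve A·x = −loads:
  F[0-1] = -179.4797 N (compression)
  F[0-2] = +736.9469 N (tension)
  F[1-2] = -1007.2319 N (compression)
  Rx@0 = -623.4600 N
  Ry@0 = +139.0457 N
  Ry@2 = +686.6043 N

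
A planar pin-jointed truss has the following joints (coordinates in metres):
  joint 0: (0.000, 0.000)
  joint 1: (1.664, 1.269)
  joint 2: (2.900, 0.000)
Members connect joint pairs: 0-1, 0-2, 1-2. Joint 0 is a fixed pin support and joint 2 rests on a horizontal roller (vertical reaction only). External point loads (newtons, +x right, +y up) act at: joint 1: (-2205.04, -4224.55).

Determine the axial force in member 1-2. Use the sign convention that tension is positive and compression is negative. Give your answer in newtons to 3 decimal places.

-2036.857

N=3 nodes, M=3 members, R=3 reactions → 2N=6, M+R=6
member 0 (0-1): L=2.0927, (cx,cy)=(0.7952,0.6064)
member 1 (0-2): L=2.9000, (cx,cy)=(1.0000,0.0000)
member 2 (1-2): L=1.7715, (cx,cy)=(0.6977,-0.7164)
solve A·x = −loads:
  F[0-1] = -4560.3782 N (compression)
  F[0-2] = +1421.1785 N (tension)
  F[1-2] = -2036.8571 N (compression)
  Rx@0 = +2205.0400 N
  Ry@0 = +2765.4274 N
  Ry@2 = +1459.1226 N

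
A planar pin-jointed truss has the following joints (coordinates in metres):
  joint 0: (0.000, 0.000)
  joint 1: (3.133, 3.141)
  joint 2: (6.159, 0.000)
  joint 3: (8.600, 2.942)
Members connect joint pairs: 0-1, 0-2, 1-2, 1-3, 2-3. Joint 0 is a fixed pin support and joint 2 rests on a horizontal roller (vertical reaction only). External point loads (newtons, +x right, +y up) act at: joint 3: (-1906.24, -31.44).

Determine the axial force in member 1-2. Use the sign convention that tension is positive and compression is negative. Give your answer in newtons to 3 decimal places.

1339.319

N=4 nodes, M=5 members, R=3 reactions → 2N=8, M+R=8
member 0 (0-1): L=4.4364, (cx,cy)=(0.7062,0.7080)
member 1 (0-2): L=6.1590, (cx,cy)=(1.0000,0.0000)
member 2 (1-2): L=4.3615, (cx,cy)=(0.6938,-0.7202)
member 3 (1-3): L=5.4706, (cx,cy)=(0.9993,-0.0364)
member 4 (2-3): L=3.8228, (cx,cy)=(0.6385,0.7696)
solve A·x = −loads:
  F[0-1] = -1268.4923 N (compression)
  F[0-2] = -1010.4250 N (compression)
  F[1-2] = +1339.3193 N (tension)
  F[1-3] = -1826.2438 N (compression)
  F[2-3] = -127.1735 N (compression)
  Rx@0 = +1906.2400 N
  Ry@0 = +898.1025 N
  Ry@2 = -866.6625 N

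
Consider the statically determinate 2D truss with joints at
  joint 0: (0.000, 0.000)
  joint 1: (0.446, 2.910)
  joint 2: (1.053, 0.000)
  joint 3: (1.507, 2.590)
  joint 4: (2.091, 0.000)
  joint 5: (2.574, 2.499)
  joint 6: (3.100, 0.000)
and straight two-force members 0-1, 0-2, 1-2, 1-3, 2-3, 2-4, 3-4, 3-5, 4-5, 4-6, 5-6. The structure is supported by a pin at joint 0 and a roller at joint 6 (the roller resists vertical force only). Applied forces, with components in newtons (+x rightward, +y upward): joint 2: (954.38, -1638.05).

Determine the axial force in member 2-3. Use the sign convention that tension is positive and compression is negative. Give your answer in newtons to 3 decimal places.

437.000

N=7 nodes, M=11 members, R=3 reactions → 2N=14, M+R=14
member 0 (0-1): L=2.9440, (cx,cy)=(0.1515,0.9885)
member 1 (0-2): L=1.0530, (cx,cy)=(1.0000,0.0000)
member 2 (1-2): L=2.9726, (cx,cy)=(0.2042,-0.9789)
member 3 (1-3): L=1.1082, (cx,cy)=(0.9574,-0.2888)
member 4 (2-3): L=2.6295, (cx,cy)=(0.1727,0.9850)
member 5 (2-4): L=1.0380, (cx,cy)=(1.0000,0.0000)
member 6 (3-4): L=2.6550, (cx,cy)=(0.2200,-0.9755)
member 7 (3-5): L=1.0709, (cx,cy)=(0.9964,-0.0850)
member 8 (4-5): L=2.5452, (cx,cy)=(0.1898,0.9818)
member 9 (4-6): L=1.0090, (cx,cy)=(1.0000,0.0000)
member 10 (5-6): L=2.5538, (cx,cy)=(0.2060,-0.9786)
solve A·x = −loads:
  F[0-1] = -1094.2716 N (compression)
  F[0-2] = +1120.1573 N (tension)
  F[1-2] = +1233.6051 N (tension)
  F[1-3] = -436.2579 N (compression)
  F[2-3] = +436.9998 N (tension)
  F[2-4] = +342.2235 N (tension)
  F[3-4] = -551.0553 N (compression)
  F[3-5] = -221.8156 N (compression)
  F[4-5] = +547.5078 N (tension)
  F[4-6] = +117.1152 N (tension)
  F[5-6] = -568.6005 N (compression)
  Rx@0 = -954.3800 N
  Ry@0 = +1081.6414 N
  Ry@6 = +556.4086 N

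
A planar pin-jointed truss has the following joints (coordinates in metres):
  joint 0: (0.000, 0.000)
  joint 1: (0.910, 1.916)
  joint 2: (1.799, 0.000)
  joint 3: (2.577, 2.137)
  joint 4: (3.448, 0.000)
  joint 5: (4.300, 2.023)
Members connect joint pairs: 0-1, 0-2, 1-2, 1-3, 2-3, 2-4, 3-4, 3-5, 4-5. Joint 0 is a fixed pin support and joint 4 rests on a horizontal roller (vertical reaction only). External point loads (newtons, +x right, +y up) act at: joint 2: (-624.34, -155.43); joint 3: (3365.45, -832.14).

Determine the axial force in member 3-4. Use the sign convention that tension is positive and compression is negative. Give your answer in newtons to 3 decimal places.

-3011.616

N=6 nodes, M=9 members, R=3 reactions → 2N=12, M+R=12
member 0 (0-1): L=2.1211, (cx,cy)=(0.4290,0.9033)
member 1 (0-2): L=1.7990, (cx,cy)=(1.0000,0.0000)
member 2 (1-2): L=2.1122, (cx,cy)=(0.4209,-0.9071)
member 3 (1-3): L=1.6816, (cx,cy)=(0.9913,0.1314)
member 4 (2-3): L=2.2742, (cx,cy)=(0.3421,0.9397)
member 5 (2-4): L=1.6490, (cx,cy)=(1.0000,0.0000)
member 6 (3-4): L=2.3077, (cx,cy)=(0.3774,-0.9260)
member 7 (3-5): L=1.7268, (cx,cy)=(0.9978,-0.0660)
member 8 (4-5): L=2.1951, (cx,cy)=(0.3881,0.9216)
solve A·x = −loads:
  F[0-1] = +1994.1375 N (tension)
  F[0-2] = +1885.5884 N (tension)
  F[1-2] = -1752.8895 N (compression)
  F[1-3] = +1607.2337 N (tension)
  F[2-3] = +1857.5744 N (tension)
  F[2-4] = +1136.6880 N (tension)
  F[3-4] = -3011.6164 N (compression)
  F[3-5] = -0.0000 N (tension)
  F[4-5] = +0.0000 N (tension)
  Rx@0 = -2741.1100 N
  Ry@0 = -1801.2960 N
  Ry@4 = +2788.8660 N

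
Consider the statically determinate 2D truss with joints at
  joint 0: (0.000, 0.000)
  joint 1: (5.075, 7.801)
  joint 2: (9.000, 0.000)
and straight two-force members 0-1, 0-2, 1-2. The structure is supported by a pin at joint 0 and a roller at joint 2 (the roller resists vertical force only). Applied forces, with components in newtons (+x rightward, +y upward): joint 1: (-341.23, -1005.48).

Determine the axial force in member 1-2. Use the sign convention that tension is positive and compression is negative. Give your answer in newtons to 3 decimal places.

-303.602

N=3 nodes, M=3 members, R=3 reactions → 2N=6, M+R=6
member 0 (0-1): L=9.3065, (cx,cy)=(0.5453,0.8382)
member 1 (0-2): L=9.0000, (cx,cy)=(1.0000,0.0000)
member 2 (1-2): L=8.7328, (cx,cy)=(0.4495,-0.8933)
solve A·x = −loads:
  F[0-1] = -875.9787 N (compression)
  F[0-2] = +136.4560 N (tension)
  F[1-2] = -303.6021 N (compression)
  Rx@0 = +341.2300 N
  Ry@0 = +734.2716 N
  Ry@2 = +271.2084 N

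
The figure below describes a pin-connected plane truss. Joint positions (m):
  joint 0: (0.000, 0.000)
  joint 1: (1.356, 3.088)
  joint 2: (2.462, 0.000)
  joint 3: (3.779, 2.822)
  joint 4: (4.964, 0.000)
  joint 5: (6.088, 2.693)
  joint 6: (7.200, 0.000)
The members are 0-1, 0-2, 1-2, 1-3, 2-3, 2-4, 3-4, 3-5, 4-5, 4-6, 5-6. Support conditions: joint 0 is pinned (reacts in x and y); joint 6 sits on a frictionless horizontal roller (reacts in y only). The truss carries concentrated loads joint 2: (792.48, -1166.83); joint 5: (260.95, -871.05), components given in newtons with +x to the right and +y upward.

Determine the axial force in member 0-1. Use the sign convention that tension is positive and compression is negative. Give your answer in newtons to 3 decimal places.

-878.937

N=7 nodes, M=11 members, R=3 reactions → 2N=14, M+R=14
member 0 (0-1): L=3.3726, (cx,cy)=(0.4021,0.9156)
member 1 (0-2): L=2.4620, (cx,cy)=(1.0000,0.0000)
member 2 (1-2): L=3.2801, (cx,cy)=(0.3372,-0.9414)
member 3 (1-3): L=2.4376, (cx,cy)=(0.9940,-0.1091)
member 4 (2-3): L=3.1142, (cx,cy)=(0.4229,0.9062)
member 5 (2-4): L=2.5020, (cx,cy)=(1.0000,0.0000)
member 6 (3-4): L=3.0607, (cx,cy)=(0.3872,-0.9220)
member 7 (3-5): L=2.3126, (cx,cy)=(0.9984,-0.0558)
member 8 (4-5): L=2.9182, (cx,cy)=(0.3852,0.9228)
member 9 (4-6): L=2.2360, (cx,cy)=(1.0000,0.0000)
member 10 (5-6): L=2.9136, (cx,cy)=(0.3817,-0.9243)
solve A·x = −loads:
  F[0-1] = -878.9369 N (compression)
  F[0-2] = +1406.8178 N (tension)
  F[1-2] = +932.7076 N (tension)
  F[1-3] = -671.8964 N (compression)
  F[2-3] = +318.6400 N (tension)
  F[2-4] = +794.0800 N (tension)
  F[3-4] = -369.0439 N (compression)
  F[3-5] = -390.8573 N (compression)
  F[4-5] = +368.7106 N (tension)
  F[4-6] = +509.1807 N (tension)
  F[5-6] = -1334.1053 N (compression)
  Rx@0 = -1053.4300 N
  Ry@0 = +804.7652 N
  Ry@6 = +1233.1148 N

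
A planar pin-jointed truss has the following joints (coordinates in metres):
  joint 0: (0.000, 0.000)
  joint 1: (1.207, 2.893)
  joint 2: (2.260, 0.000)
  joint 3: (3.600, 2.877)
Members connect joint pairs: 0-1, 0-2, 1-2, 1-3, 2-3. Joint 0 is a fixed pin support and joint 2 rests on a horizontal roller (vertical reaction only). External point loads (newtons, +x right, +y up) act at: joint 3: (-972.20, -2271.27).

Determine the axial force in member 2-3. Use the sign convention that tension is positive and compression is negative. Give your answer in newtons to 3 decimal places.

N=4 nodes, M=5 members, R=3 reactions → 2N=8, M+R=8
member 0 (0-1): L=3.1347, (cx,cy)=(0.3850,0.9229)
member 1 (0-2): L=2.2600, (cx,cy)=(1.0000,0.0000)
member 2 (1-2): L=3.0787, (cx,cy)=(0.3420,-0.9397)
member 3 (1-3): L=2.3931, (cx,cy)=(1.0000,-0.0067)
member 4 (2-3): L=3.1738, (cx,cy)=(0.4222,0.9065)
solve A·x = −loads:
  F[0-1] = +118.1746 N (tension)
  F[0-2] = -1017.7026 N (compression)
  F[1-2] = -116.6706 N (compression)
  F[1-3] = +85.4093 N (tension)
  F[2-3] = -2504.9166 N (compression)
  Rx@0 = +972.2000 N
  Ry@0 = -109.0630 N
  Ry@2 = +2380.3330 N

-2504.917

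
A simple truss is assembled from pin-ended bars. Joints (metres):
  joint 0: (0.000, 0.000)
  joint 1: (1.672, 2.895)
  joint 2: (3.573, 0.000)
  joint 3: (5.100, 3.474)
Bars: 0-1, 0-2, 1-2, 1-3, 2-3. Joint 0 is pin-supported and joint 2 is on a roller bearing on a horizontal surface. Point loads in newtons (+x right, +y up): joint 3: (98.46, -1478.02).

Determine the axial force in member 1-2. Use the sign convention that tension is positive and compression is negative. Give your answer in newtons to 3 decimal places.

N=4 nodes, M=5 members, R=3 reactions → 2N=8, M+R=8
member 0 (0-1): L=3.3431, (cx,cy)=(0.5001,0.8660)
member 1 (0-2): L=3.5730, (cx,cy)=(1.0000,0.0000)
member 2 (1-2): L=3.4634, (cx,cy)=(0.5489,-0.8359)
member 3 (1-3): L=3.4766, (cx,cy)=(0.9860,0.1665)
member 4 (2-3): L=3.7948, (cx,cy)=(0.4024,0.9155)
solve A·x = −loads:
  F[0-1] = +839.9965 N (tension)
  F[0-2] = -321.6458 N (compression)
  F[1-2] = -706.9095 N (compression)
  F[1-3] = +819.5674 N (tension)
  F[2-3] = -1763.5973 N (compression)
  Rx@0 = -98.4600 N
  Ry@0 = -727.3962 N
  Ry@2 = +2205.4162 N

-706.910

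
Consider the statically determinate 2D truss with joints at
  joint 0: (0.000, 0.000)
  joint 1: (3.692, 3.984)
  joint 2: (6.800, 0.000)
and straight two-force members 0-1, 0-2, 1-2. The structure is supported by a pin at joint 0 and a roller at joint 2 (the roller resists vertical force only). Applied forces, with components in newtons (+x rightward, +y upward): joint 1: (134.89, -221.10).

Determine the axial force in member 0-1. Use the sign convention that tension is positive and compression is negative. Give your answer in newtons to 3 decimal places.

N=3 nodes, M=3 members, R=3 reactions → 2N=6, M+R=6
member 0 (0-1): L=5.4317, (cx,cy)=(0.6797,0.7335)
member 1 (0-2): L=6.8000, (cx,cy)=(1.0000,0.0000)
member 2 (1-2): L=5.0529, (cx,cy)=(0.6151,-0.7885)
solve A·x = −loads:
  F[0-1] = -30.0297 N (compression)
  F[0-2] = +155.3017 N (tension)
  F[1-2] = -252.4858 N (compression)
  Rx@0 = -134.8900 N
  Ry@0 = +22.0260 N
  Ry@2 = +199.0740 N

-30.030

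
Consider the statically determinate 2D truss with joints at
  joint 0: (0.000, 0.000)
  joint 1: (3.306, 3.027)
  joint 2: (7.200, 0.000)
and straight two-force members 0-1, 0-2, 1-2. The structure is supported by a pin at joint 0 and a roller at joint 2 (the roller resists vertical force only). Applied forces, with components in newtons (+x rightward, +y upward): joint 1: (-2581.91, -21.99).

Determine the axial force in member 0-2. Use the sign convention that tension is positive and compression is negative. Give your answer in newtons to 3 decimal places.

-1383.394

N=3 nodes, M=3 members, R=3 reactions → 2N=6, M+R=6
member 0 (0-1): L=4.4825, (cx,cy)=(0.7375,0.6753)
member 1 (0-2): L=7.2000, (cx,cy)=(1.0000,0.0000)
member 2 (1-2): L=4.9321, (cx,cy)=(0.7895,-0.6137)
solve A·x = −loads:
  F[0-1] = -1625.0119 N (compression)
  F[0-2] = -1383.3939 N (compression)
  F[1-2] = +1752.2051 N (tension)
  Rx@0 = +2581.9100 N
  Ry@0 = +1097.3709 N
  Ry@2 = -1075.3809 N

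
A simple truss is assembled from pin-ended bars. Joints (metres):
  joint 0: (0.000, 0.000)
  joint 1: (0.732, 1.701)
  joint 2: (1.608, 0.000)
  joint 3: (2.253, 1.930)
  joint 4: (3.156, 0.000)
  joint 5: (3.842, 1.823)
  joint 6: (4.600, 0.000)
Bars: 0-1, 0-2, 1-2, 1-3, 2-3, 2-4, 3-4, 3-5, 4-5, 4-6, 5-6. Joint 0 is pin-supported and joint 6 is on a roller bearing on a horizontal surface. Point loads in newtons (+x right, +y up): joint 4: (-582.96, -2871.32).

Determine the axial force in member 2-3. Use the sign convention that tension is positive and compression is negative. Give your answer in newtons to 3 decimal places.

N=7 nodes, M=11 members, R=3 reactions → 2N=14, M+R=14
member 0 (0-1): L=1.8518, (cx,cy)=(0.3953,0.9186)
member 1 (0-2): L=1.6080, (cx,cy)=(1.0000,0.0000)
member 2 (1-2): L=1.9133, (cx,cy)=(0.4578,-0.8890)
member 3 (1-3): L=1.5381, (cx,cy)=(0.9889,0.1489)
member 4 (2-3): L=2.0349, (cx,cy)=(0.3170,0.9484)
member 5 (2-4): L=1.5480, (cx,cy)=(1.0000,0.0000)
member 6 (3-4): L=2.1308, (cx,cy)=(0.4238,-0.9058)
member 7 (3-5): L=1.5926, (cx,cy)=(0.9977,-0.0672)
member 8 (4-5): L=1.9478, (cx,cy)=(0.3522,0.9359)
member 9 (4-6): L=1.4440, (cx,cy)=(1.0000,0.0000)
member 10 (5-6): L=1.9743, (cx,cy)=(0.3839,-0.9234)
solve A·x = −loads:
  F[0-1] = -981.2612 N (compression)
  F[0-2] = -195.0797 N (compression)
  F[1-2] = +879.9340 N (tension)
  F[1-3] = -799.6649 N (compression)
  F[2-3] = -824.8199 N (compression)
  F[2-4] = +469.2316 N (tension)
  F[3-4] = +1108.2628 N (tension)
  F[3-5] = -1525.3026 N (compression)
  F[4-5] = +1995.3427 N (tension)
  F[4-6] = +819.1120 N (tension)
  F[5-6] = -2133.4823 N (compression)
  Rx@0 = +582.9600 N
  Ry@0 = +901.3448 N
  Ry@6 = +1969.9752 N

-824.820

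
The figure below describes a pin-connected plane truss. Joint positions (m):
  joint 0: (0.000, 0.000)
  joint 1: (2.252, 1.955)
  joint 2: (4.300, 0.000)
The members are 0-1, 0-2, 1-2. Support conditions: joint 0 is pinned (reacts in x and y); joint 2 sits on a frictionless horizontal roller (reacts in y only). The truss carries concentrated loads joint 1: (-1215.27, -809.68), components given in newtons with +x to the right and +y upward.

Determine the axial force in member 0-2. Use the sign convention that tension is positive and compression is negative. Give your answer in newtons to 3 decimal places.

-134.589

N=3 nodes, M=3 members, R=3 reactions → 2N=6, M+R=6
member 0 (0-1): L=2.9822, (cx,cy)=(0.7551,0.6556)
member 1 (0-2): L=4.3000, (cx,cy)=(1.0000,0.0000)
member 2 (1-2): L=2.8313, (cx,cy)=(0.7233,-0.6905)
solve A·x = −loads:
  F[0-1] = -1431.0871 N (compression)
  F[0-2] = -134.5893 N (compression)
  F[1-2] = +186.0665 N (tension)
  Rx@0 = +1215.2700 N
  Ry@0 = +938.1576 N
  Ry@2 = -128.4776 N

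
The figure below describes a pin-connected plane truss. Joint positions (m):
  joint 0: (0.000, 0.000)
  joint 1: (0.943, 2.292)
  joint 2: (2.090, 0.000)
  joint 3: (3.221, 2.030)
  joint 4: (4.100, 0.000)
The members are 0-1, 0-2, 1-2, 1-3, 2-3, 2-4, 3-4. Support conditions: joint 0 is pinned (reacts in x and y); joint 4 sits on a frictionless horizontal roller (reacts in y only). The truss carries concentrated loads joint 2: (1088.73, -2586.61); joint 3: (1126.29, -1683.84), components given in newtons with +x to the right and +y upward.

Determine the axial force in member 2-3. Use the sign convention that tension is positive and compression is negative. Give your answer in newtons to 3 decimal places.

1598.002

N=5 nodes, M=7 members, R=3 reactions → 2N=10, M+R=10
member 0 (0-1): L=2.4784, (cx,cy)=(0.3805,0.9248)
member 1 (0-2): L=2.0900, (cx,cy)=(1.0000,0.0000)
member 2 (1-2): L=2.5630, (cx,cy)=(0.4475,-0.8943)
member 3 (1-3): L=2.2930, (cx,cy)=(0.9935,-0.1143)
member 4 (2-3): L=2.3238, (cx,cy)=(0.4867,0.8736)
member 5 (2-4): L=2.0100, (cx,cy)=(1.0000,0.0000)
member 6 (3-4): L=2.2121, (cx,cy)=(0.3974,-0.9177)
solve A·x = −loads:
  F[0-1] = -1158.5566 N (compression)
  F[0-2] = +2655.8345 N (tension)
  F[1-2] = +1331.4162 N (tension)
  F[1-3] = -1043.4915 N (compression)
  F[2-3] = +1598.0016 N (tension)
  F[2-4] = +1385.1967 N (tension)
  F[3-4] = -3486.0547 N (compression)
  Rx@0 = -2215.0200 N
  Ry@0 = +1071.4177 N
  Ry@4 = +3199.0323 N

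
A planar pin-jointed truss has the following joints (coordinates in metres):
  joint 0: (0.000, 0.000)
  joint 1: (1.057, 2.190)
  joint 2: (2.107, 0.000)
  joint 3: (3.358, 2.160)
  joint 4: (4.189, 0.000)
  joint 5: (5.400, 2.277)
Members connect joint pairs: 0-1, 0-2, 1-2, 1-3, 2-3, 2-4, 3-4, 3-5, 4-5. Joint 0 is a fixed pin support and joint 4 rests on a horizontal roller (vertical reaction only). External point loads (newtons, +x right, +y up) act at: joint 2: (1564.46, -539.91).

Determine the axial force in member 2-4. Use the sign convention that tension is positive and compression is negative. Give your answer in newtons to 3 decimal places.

104.478

N=6 nodes, M=9 members, R=3 reactions → 2N=12, M+R=12
member 0 (0-1): L=2.4317, (cx,cy)=(0.4347,0.9006)
member 1 (0-2): L=2.1070, (cx,cy)=(1.0000,0.0000)
member 2 (1-2): L=2.4287, (cx,cy)=(0.4323,-0.9017)
member 3 (1-3): L=2.3012, (cx,cy)=(0.9999,-0.0130)
member 4 (2-3): L=2.4961, (cx,cy)=(0.5012,0.8653)
member 5 (2-4): L=2.0820, (cx,cy)=(1.0000,0.0000)
member 6 (3-4): L=2.3143, (cx,cy)=(0.3591,-0.9333)
member 7 (3-5): L=2.0453, (cx,cy)=(0.9984,0.0572)
member 8 (4-5): L=2.5790, (cx,cy)=(0.4696,0.8829)
solve A·x = −loads:
  F[0-1] = -297.9644 N (compression)
  F[0-2] = +1693.9758 N (tension)
  F[1-2] = +301.3490 N (tension)
  F[1-3] = -259.8199 N (compression)
  F[2-3] = +309.9102 N (tension)
  F[2-4] = +104.4775 N (tension)
  F[3-4] = -290.9703 N (compression)
  F[3-5] = -0.0000 N (compression)
  F[4-5] = -0.0000 N (compression)
  Rx@0 = -1564.4600 N
  Ry@0 = +268.3439 N
  Ry@4 = +271.5661 N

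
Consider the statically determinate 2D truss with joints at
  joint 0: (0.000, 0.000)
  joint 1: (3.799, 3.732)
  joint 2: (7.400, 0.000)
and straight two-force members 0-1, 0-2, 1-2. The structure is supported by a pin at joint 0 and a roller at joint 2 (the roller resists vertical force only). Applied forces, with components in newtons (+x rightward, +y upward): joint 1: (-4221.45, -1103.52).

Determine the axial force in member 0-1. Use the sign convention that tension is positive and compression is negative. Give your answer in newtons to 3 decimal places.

N=3 nodes, M=3 members, R=3 reactions → 2N=6, M+R=6
member 0 (0-1): L=5.3254, (cx,cy)=(0.7134,0.7008)
member 1 (0-2): L=7.4000, (cx,cy)=(1.0000,0.0000)
member 2 (1-2): L=5.1860, (cx,cy)=(0.6944,-0.7196)
solve A·x = −loads:
  F[0-1] = -3804.2543 N (compression)
  F[0-2] = -1507.6115 N (compression)
  F[1-2] = +2171.2124 N (tension)
  Rx@0 = +4221.4500 N
  Ry@0 = +2665.9766 N
  Ry@2 = -1562.4566 N

-3804.254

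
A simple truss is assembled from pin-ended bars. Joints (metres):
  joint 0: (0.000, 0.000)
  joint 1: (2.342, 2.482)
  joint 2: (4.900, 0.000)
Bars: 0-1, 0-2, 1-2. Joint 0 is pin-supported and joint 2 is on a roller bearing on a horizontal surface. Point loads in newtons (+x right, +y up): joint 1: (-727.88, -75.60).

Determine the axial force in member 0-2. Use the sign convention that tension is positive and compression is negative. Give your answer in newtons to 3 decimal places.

N=3 nodes, M=3 members, R=3 reactions → 2N=6, M+R=6
member 0 (0-1): L=3.4125, (cx,cy)=(0.6863,0.7273)
member 1 (0-2): L=4.9000, (cx,cy)=(1.0000,0.0000)
member 2 (1-2): L=3.5642, (cx,cy)=(0.7177,-0.6964)
solve A·x = −loads:
  F[0-1] = -561.1818 N (compression)
  F[0-2] = -342.7429 N (compression)
  F[1-2] = +477.5654 N (tension)
  Rx@0 = +727.8800 N
  Ry@0 = +408.1598 N
  Ry@2 = -332.5598 N

-342.743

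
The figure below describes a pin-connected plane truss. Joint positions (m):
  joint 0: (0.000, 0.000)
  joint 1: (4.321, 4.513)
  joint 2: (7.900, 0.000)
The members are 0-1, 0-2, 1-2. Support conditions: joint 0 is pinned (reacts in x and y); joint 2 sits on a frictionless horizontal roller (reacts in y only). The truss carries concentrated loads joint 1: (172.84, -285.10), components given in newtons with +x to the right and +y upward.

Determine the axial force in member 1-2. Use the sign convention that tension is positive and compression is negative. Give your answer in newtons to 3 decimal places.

N=3 nodes, M=3 members, R=3 reactions → 2N=6, M+R=6
member 0 (0-1): L=6.2481, (cx,cy)=(0.6916,0.7223)
member 1 (0-2): L=7.9000, (cx,cy)=(1.0000,0.0000)
member 2 (1-2): L=5.7599, (cx,cy)=(0.6214,-0.7835)
solve A·x = −loads:
  F[0-1] = -42.1201 N (compression)
  F[0-2] = +201.9692 N (tension)
  F[1-2] = -325.0410 N (compression)
  Rx@0 = -172.8400 N
  Ry@0 = +30.4235 N
  Ry@2 = +254.6765 N

-325.041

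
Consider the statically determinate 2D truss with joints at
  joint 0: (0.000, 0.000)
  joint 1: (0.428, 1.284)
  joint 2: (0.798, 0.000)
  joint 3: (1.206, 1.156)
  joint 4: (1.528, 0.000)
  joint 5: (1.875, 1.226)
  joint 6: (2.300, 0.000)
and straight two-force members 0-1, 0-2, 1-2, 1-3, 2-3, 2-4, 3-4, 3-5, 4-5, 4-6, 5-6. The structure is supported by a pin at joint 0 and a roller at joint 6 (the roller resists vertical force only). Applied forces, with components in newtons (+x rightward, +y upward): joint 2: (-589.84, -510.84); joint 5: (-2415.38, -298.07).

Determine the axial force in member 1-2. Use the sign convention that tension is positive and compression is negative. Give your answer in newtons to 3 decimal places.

1931.629

N=7 nodes, M=11 members, R=3 reactions → 2N=14, M+R=14
member 0 (0-1): L=1.3535, (cx,cy)=(0.3162,0.9487)
member 1 (0-2): L=0.7980, (cx,cy)=(1.0000,0.0000)
member 2 (1-2): L=1.3362, (cx,cy)=(0.2769,-0.9609)
member 3 (1-3): L=0.7885, (cx,cy)=(0.9867,-0.1623)
member 4 (2-3): L=1.2259, (cx,cy)=(0.3328,0.9430)
member 5 (2-4): L=0.7300, (cx,cy)=(1.0000,0.0000)
member 6 (3-4): L=1.2000, (cx,cy)=(0.2683,-0.9633)
member 7 (3-5): L=0.6727, (cx,cy)=(0.9946,0.1041)
member 8 (4-5): L=1.2742, (cx,cy)=(0.2723,0.9622)
member 9 (4-6): L=0.7720, (cx,cy)=(1.0000,0.0000)
member 10 (5-6): L=1.2976, (cx,cy)=(0.3275,-0.9448)
solve A·x = −loads:
  F[0-1] = -1766.8504 N (compression)
  F[0-2] = -2446.4929 N (compression)
  F[1-2] = +1931.6293 N (tension)
  F[1-3] = -1108.2874 N (compression)
  F[2-3] = -1426.5925 N (compression)
  F[2-4] = -846.9958 N (compression)
  F[3-4] = +1009.9176 N (tension)
  F[3-5] = -1849.4184 N (compression)
  F[4-5] = -1011.0978 N (compression)
  F[4-6] = -300.6447 N (compression)
  F[5-6] = +917.9036 N (tension)
  Rx@0 = +3005.2200 N
  Ry@0 = +1676.1814 N
  Ry@6 = -867.2714 N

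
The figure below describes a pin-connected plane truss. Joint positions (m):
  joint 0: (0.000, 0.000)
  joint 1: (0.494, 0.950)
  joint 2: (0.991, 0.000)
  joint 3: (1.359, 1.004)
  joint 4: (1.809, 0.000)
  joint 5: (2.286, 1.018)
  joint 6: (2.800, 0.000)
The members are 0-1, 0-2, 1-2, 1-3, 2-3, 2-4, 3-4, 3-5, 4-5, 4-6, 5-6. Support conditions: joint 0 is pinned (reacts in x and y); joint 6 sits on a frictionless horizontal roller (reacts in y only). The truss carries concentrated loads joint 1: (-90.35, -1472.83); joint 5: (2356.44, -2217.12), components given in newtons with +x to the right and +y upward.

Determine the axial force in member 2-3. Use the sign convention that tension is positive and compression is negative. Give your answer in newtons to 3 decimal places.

720.993

N=7 nodes, M=11 members, R=3 reactions → 2N=14, M+R=14
member 0 (0-1): L=1.0708, (cx,cy)=(0.4614,0.8872)
member 1 (0-2): L=0.9910, (cx,cy)=(1.0000,0.0000)
member 2 (1-2): L=1.0722, (cx,cy)=(0.4636,-0.8861)
member 3 (1-3): L=0.8667, (cx,cy)=(0.9981,0.0623)
member 4 (2-3): L=1.0693, (cx,cy)=(0.3441,0.9389)
member 5 (2-4): L=0.8180, (cx,cy)=(1.0000,0.0000)
member 6 (3-4): L=1.1002, (cx,cy)=(0.4090,-0.9125)
member 7 (3-5): L=0.9271, (cx,cy)=(0.9999,0.0151)
member 8 (4-5): L=1.1242, (cx,cy)=(0.4243,0.9055)
member 9 (4-6): L=0.9910, (cx,cy)=(1.0000,0.0000)
member 10 (5-6): L=1.1404, (cx,cy)=(0.4507,-0.8927)
solve A·x = −loads:
  F[0-1] = -894.8216 N (compression)
  F[0-2] = +2678.9184 N (tension)
  F[1-2] = -763.9947 N (compression)
  F[1-3] = +31.7359 N (tension)
  F[2-3] = +720.9925 N (tension)
  F[2-4] = +2076.6399 N (tension)
  F[3-4] = -734.4034 N (compression)
  F[3-5] = +580.2399 N (tension)
  F[4-5] = +740.0885 N (tension)
  F[4-6] = +1462.2488 N (tension)
  F[5-6] = -3244.2676 N (compression)
  Rx@0 = -2266.0900 N
  Ry@0 = +793.9008 N
  Ry@6 = +2896.0492 N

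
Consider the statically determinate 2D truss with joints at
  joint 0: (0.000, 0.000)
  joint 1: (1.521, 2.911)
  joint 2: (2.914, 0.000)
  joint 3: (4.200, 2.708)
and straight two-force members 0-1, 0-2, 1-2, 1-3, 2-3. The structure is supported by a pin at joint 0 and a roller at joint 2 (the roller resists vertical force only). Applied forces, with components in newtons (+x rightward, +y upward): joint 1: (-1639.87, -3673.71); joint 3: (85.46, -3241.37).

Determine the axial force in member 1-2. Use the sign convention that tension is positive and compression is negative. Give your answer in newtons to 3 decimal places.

N=4 nodes, M=5 members, R=3 reactions → 2N=8, M+R=8
member 0 (0-1): L=3.2844, (cx,cy)=(0.4631,0.8863)
member 1 (0-2): L=2.9140, (cx,cy)=(1.0000,0.0000)
member 2 (1-2): L=3.2271, (cx,cy)=(0.4317,-0.9020)
member 3 (1-3): L=2.6867, (cx,cy)=(0.9971,-0.0756)
member 4 (2-3): L=2.9978, (cx,cy)=(0.4290,0.9033)
solve A·x = −loads:
  F[0-1] = -2126.1897 N (compression)
  F[0-2] = -569.7788 N (compression)
  F[1-2] = -2115.3057 N (compression)
  F[1-3] = +1572.8126 N (tension)
  F[2-3] = -3456.7422 N (compression)
  Rx@0 = +1554.4100 N
  Ry@0 = +1884.4585 N
  Ry@2 = +5030.6215 N

-2115.306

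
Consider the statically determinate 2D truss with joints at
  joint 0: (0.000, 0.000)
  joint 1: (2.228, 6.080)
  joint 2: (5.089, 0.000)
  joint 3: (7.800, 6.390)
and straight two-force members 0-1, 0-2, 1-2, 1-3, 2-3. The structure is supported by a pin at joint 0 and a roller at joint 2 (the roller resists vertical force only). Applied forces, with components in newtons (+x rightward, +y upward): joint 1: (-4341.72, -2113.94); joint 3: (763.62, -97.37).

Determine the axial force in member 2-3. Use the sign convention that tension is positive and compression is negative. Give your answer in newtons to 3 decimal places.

N=4 nodes, M=5 members, R=3 reactions → 2N=8, M+R=8
member 0 (0-1): L=6.4754, (cx,cy)=(0.3441,0.9389)
member 1 (0-2): L=5.0890, (cx,cy)=(1.0000,0.0000)
member 2 (1-2): L=6.7195, (cx,cy)=(0.4258,-0.9048)
member 3 (1-3): L=5.5806, (cx,cy)=(0.9985,0.0555)
member 4 (2-3): L=6.9413, (cx,cy)=(0.3906,0.9206)
solve A·x = −loads:
  F[0-1] = -5713.8002 N (compression)
  F[0-2] = -1612.1349 N (compression)
  F[1-2] = +3643.6250 N (tension)
  F[1-3] = +825.6633 N (tension)
  F[2-3] = -155.5927 N (compression)
  Rx@0 = +3578.1000 N
  Ry@0 = +5364.9318 N
  Ry@2 = -3153.6218 N

-155.593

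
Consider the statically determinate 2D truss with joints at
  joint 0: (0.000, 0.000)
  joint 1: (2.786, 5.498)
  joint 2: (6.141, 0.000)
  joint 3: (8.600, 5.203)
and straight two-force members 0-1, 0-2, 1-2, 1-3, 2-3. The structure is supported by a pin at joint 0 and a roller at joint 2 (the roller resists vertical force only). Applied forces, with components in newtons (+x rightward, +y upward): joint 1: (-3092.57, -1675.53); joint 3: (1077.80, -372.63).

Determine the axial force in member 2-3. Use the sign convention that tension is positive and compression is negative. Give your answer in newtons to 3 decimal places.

-343.427

N=4 nodes, M=5 members, R=3 reactions → 2N=8, M+R=8
member 0 (0-1): L=6.1636, (cx,cy)=(0.4520,0.8920)
member 1 (0-2): L=6.1410, (cx,cy)=(1.0000,0.0000)
member 2 (1-2): L=6.4408, (cx,cy)=(0.5209,-0.8536)
member 3 (1-3): L=5.8215, (cx,cy)=(0.9987,-0.0507)
member 4 (2-3): L=5.7548, (cx,cy)=(0.4273,0.9041)
solve A·x = −loads:
  F[0-1] = -2939.1559 N (compression)
  F[0-2] = -686.2435 N (compression)
  F[1-2] = +1035.7106 N (tension)
  F[1-3] = +1226.1199 N (tension)
  F[2-3] = -343.4275 N (compression)
  Rx@0 = +2014.7700 N
  Ry@0 = +2621.7656 N
  Ry@2 = -573.6056 N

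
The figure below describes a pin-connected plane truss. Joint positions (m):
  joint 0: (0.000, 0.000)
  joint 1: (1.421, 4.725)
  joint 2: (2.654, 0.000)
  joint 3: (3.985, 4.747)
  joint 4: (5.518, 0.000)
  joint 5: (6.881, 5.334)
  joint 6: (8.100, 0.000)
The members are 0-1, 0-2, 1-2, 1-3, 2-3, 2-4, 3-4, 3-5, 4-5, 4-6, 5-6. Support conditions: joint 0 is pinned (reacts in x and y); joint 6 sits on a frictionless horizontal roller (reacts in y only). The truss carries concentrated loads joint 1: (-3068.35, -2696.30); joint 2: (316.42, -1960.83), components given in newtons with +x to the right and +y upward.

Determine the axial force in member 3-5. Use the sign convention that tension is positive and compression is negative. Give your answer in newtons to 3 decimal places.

N=7 nodes, M=11 members, R=3 reactions → 2N=14, M+R=14
member 0 (0-1): L=4.9341, (cx,cy)=(0.2880,0.9576)
member 1 (0-2): L=2.6540, (cx,cy)=(1.0000,0.0000)
member 2 (1-2): L=4.8832, (cx,cy)=(0.2525,-0.9676)
member 3 (1-3): L=2.5641, (cx,cy)=(1.0000,0.0086)
member 4 (2-3): L=4.9301, (cx,cy)=(0.2700,0.9629)
member 5 (2-4): L=2.8640, (cx,cy)=(1.0000,0.0000)
member 6 (3-4): L=4.9884, (cx,cy)=(0.3073,-0.9516)
member 7 (3-5): L=2.9549, (cx,cy)=(0.9801,0.1987)
member 8 (4-5): L=5.5054, (cx,cy)=(0.2476,0.9689)
member 9 (4-6): L=2.5820, (cx,cy)=(1.0000,0.0000)
member 10 (5-6): L=5.4715, (cx,cy)=(0.2228,-0.9749)
solve A·x = −loads:
  F[0-1] = -5567.3947 N (compression)
  F[0-2] = -1148.5281 N (compression)
  F[1-2] = +2730.3324 N (tension)
  F[1-3] = +775.5761 N (tension)
  F[2-3] = -707.2973 N (compression)
  F[2-4] = -584.5943 N (compression)
  F[3-4] = +782.0033 N (tension)
  F[3-5] = +351.2753 N (tension)
  F[4-5] = -768.0721 N (compression)
  F[4-6] = -154.1184 N (compression)
  F[5-6] = +691.7654 N (tension)
  Rx@0 = +2751.9300 N
  Ry@0 = +5331.5088 N
  Ry@6 = -674.3788 N

351.275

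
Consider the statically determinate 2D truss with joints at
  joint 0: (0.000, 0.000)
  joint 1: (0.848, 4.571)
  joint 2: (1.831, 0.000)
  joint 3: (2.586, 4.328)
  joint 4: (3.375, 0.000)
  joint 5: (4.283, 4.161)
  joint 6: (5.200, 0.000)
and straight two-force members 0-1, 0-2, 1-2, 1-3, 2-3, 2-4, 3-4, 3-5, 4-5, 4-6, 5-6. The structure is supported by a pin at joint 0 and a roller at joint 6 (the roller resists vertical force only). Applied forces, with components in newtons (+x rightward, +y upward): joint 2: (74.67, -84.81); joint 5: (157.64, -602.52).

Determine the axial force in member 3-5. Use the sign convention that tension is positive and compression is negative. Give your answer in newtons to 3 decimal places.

2.986

N=7 nodes, M=11 members, R=3 reactions → 2N=14, M+R=14
member 0 (0-1): L=4.6490, (cx,cy)=(0.1824,0.9832)
member 1 (0-2): L=1.8310, (cx,cy)=(1.0000,0.0000)
member 2 (1-2): L=4.6755, (cx,cy)=(0.2102,-0.9776)
member 3 (1-3): L=1.7549, (cx,cy)=(0.9904,-0.1385)
member 4 (2-3): L=4.3934, (cx,cy)=(0.1719,0.9851)
member 5 (2-4): L=1.5440, (cx,cy)=(1.0000,0.0000)
member 6 (3-4): L=4.3993, (cx,cy)=(0.1793,-0.9838)
member 7 (3-5): L=1.7052, (cx,cy)=(0.9952,-0.0979)
member 8 (4-5): L=4.2589, (cx,cy)=(0.2132,0.9770)
member 9 (4-6): L=1.8250, (cx,cy)=(1.0000,0.0000)
member 10 (5-6): L=4.2608, (cx,cy)=(0.2152,-0.9766)
solve A·x = −loads:
  F[0-1] = -35.6550 N (compression)
  F[0-2] = +238.8137 N (tension)
  F[1-2] = +37.9289 N (tension)
  F[1-3] = -14.6188 N (compression)
  F[2-3] = +48.4497 N (tension)
  F[2-4] = +163.7919 N (tension)
  F[3-4] = -50.8704 N (compression)
  F[3-5] = +2.9858 N (tension)
  F[4-5] = +51.2232 N (tension)
  F[4-6] = +143.7478 N (tension)
  F[5-6] = -667.9249 N (compression)
  Rx@0 = -232.3100 N
  Ry@0 = +35.0569 N
  Ry@6 = +652.2731 N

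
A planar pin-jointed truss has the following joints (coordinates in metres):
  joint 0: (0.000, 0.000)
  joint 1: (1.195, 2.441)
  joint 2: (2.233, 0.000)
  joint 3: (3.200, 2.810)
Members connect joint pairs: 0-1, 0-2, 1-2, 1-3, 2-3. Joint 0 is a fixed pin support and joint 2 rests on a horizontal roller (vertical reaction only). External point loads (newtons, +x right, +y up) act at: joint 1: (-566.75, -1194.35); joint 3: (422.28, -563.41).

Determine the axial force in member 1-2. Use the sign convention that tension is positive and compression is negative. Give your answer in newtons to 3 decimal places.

-732.335

N=4 nodes, M=5 members, R=3 reactions → 2N=8, M+R=8
member 0 (0-1): L=2.7178, (cx,cy)=(0.4397,0.8981)
member 1 (0-2): L=2.2330, (cx,cy)=(1.0000,0.0000)
member 2 (1-2): L=2.6525, (cx,cy)=(0.3913,-0.9203)
member 3 (1-3): L=2.0387, (cx,cy)=(0.9835,0.1810)
member 4 (2-3): L=2.9717, (cx,cy)=(0.3254,0.9456)
solve A·x = −loads:
  F[0-1] = -444.6364 N (compression)
  F[0-2] = +51.0330 N (tension)
  F[1-2] = -732.3355 N (compression)
  F[1-3] = +668.8754 N (tension)
  F[2-3] = -723.8721 N (compression)
  Rx@0 = +144.4700 N
  Ry@0 = +399.3497 N
  Ry@2 = +1358.4103 N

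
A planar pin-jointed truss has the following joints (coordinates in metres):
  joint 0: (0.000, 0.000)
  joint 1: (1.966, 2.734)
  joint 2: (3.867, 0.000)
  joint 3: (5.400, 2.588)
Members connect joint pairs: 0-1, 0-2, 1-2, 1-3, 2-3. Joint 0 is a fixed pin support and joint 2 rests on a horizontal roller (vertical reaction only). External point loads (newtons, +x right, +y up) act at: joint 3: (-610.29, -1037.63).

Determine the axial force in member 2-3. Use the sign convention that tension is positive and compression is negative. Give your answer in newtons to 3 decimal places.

-1205.799

N=4 nodes, M=5 members, R=3 reactions → 2N=8, M+R=8
member 0 (0-1): L=3.3675, (cx,cy)=(0.5838,0.8119)
member 1 (0-2): L=3.8670, (cx,cy)=(1.0000,0.0000)
member 2 (1-2): L=3.3299, (cx,cy)=(0.5709,-0.8210)
member 3 (1-3): L=3.4371, (cx,cy)=(0.9991,-0.0425)
member 4 (2-3): L=3.0080, (cx,cy)=(0.5096,0.8604)
solve A·x = −loads:
  F[0-1] = +3.5853 N (tension)
  F[0-2] = -612.3832 N (compression)
  F[1-2] = -3.7650 N (compression)
  F[1-3] = +4.2464 N (tension)
  F[2-3] = -1205.7993 N (compression)
  Rx@0 = +610.2900 N
  Ry@0 = -2.9109 N
  Ry@2 = +1040.5409 N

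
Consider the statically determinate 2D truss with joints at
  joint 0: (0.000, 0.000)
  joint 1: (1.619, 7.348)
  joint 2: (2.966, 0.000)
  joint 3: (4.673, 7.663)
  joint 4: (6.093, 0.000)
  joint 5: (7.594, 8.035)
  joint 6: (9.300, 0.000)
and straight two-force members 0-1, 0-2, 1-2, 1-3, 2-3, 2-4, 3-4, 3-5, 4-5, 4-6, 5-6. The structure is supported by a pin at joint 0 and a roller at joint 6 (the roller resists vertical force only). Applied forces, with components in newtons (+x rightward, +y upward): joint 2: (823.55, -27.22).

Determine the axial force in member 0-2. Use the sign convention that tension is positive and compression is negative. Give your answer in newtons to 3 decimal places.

N=7 nodes, M=11 members, R=3 reactions → 2N=14, M+R=14
member 0 (0-1): L=7.5242, (cx,cy)=(0.2152,0.9766)
member 1 (0-2): L=2.9660, (cx,cy)=(1.0000,0.0000)
member 2 (1-2): L=7.4704, (cx,cy)=(0.1803,-0.9836)
member 3 (1-3): L=3.0702, (cx,cy)=(0.9947,0.1026)
member 4 (2-3): L=7.8508, (cx,cy)=(0.2174,0.9761)
member 5 (2-4): L=3.1270, (cx,cy)=(1.0000,0.0000)
member 6 (3-4): L=7.7935, (cx,cy)=(0.1822,-0.9833)
member 7 (3-5): L=2.9446, (cx,cy)=(0.9920,0.1263)
member 8 (4-5): L=8.1740, (cx,cy)=(0.1836,0.9830)
member 9 (4-6): L=3.2070, (cx,cy)=(1.0000,0.0000)
member 10 (5-6): L=8.2141, (cx,cy)=(0.2077,-0.9782)
solve A·x = −loads:
  F[0-1] = -18.9835 N (compression)
  F[0-2] = +827.6347 N (tension)
  F[1-2] = +18.0777 N (tension)
  F[1-3] = -7.3833 N (compression)
  F[2-3] = +9.6700 N (tension)
  F[2-4] = +5.2418 N (tension)
  F[3-4] = -9.2886 N (compression)
  F[3-5] = -3.5780 N (compression)
  F[4-5] = +9.2911 N (tension)
  F[4-6] = +1.8432 N (tension)
  F[5-6] = -8.8746 N (compression)
  Rx@0 = -823.5500 N
  Ry@0 = +18.5389 N
  Ry@6 = +8.6811 N

827.635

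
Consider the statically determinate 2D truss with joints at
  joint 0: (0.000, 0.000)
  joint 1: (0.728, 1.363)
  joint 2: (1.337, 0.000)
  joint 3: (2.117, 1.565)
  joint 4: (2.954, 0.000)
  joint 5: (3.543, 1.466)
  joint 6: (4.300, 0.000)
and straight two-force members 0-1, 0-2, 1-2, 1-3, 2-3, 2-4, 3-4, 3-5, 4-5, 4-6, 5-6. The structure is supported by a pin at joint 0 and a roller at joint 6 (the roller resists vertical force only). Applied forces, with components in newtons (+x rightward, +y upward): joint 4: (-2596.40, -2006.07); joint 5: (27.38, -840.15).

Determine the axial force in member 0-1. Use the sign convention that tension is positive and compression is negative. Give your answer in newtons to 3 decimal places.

-869.002

N=7 nodes, M=11 members, R=3 reactions → 2N=14, M+R=14
member 0 (0-1): L=1.5452, (cx,cy)=(0.4711,0.8821)
member 1 (0-2): L=1.3370, (cx,cy)=(1.0000,0.0000)
member 2 (1-2): L=1.4929, (cx,cy)=(0.4079,-0.9130)
member 3 (1-3): L=1.4036, (cx,cy)=(0.9896,0.1439)
member 4 (2-3): L=1.7486, (cx,cy)=(0.4461,0.8950)
member 5 (2-4): L=1.6170, (cx,cy)=(1.0000,0.0000)
member 6 (3-4): L=1.7748, (cx,cy)=(0.4716,-0.8818)
member 7 (3-5): L=1.4294, (cx,cy)=(0.9976,-0.0693)
member 8 (4-5): L=1.5799, (cx,cy)=(0.3728,0.9279)
member 9 (4-6): L=1.3460, (cx,cy)=(1.0000,0.0000)
member 10 (5-6): L=1.6499, (cx,cy)=(0.4588,-0.8885)
solve A·x = −loads:
  F[0-1] = -869.0021 N (compression)
  F[0-2] = -2159.6109 N (compression)
  F[1-2] = +727.0929 N (tension)
  F[1-3] = -713.4463 N (compression)
  F[2-3] = -741.7244 N (compression)
  F[2-4] = -1532.1400 N (compression)
  F[3-4] = +987.5603 N (tension)
  F[3-5] = -1506.2417 N (compression)
  F[4-5] = +1223.4325 N (tension)
  F[4-6] = +1073.8983 N (tension)
  F[5-6] = -2340.6026 N (compression)
  Rx@0 = +2569.0200 N
  Ry@0 = +766.5174 N
  Ry@6 = +2079.7026 N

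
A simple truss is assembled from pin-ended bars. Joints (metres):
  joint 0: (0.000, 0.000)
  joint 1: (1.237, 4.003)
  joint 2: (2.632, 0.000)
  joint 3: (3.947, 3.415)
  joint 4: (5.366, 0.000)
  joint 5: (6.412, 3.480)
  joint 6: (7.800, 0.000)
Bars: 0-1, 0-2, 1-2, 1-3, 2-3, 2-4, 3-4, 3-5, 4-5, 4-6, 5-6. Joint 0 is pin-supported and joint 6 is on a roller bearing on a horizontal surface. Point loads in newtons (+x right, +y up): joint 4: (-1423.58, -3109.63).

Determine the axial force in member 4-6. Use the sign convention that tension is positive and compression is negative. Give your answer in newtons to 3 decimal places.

N=7 nodes, M=11 members, R=3 reactions → 2N=14, M+R=14
member 0 (0-1): L=4.1898, (cx,cy)=(0.2952,0.9554)
member 1 (0-2): L=2.6320, (cx,cy)=(1.0000,0.0000)
member 2 (1-2): L=4.2391, (cx,cy)=(0.3291,-0.9443)
member 3 (1-3): L=2.7731, (cx,cy)=(0.9773,-0.2120)
member 4 (2-3): L=3.6594, (cx,cy)=(0.3593,0.9332)
member 5 (2-4): L=2.7340, (cx,cy)=(1.0000,0.0000)
member 6 (3-4): L=3.6981, (cx,cy)=(0.3837,-0.9235)
member 7 (3-5): L=2.4659, (cx,cy)=(0.9997,0.0264)
member 8 (4-5): L=3.6338, (cx,cy)=(0.2879,0.9577)
member 9 (4-6): L=2.4340, (cx,cy)=(1.0000,0.0000)
member 10 (5-6): L=3.7466, (cx,cy)=(0.3705,-0.9288)
solve A·x = −loads:
  F[0-1] = -1015.6389 N (compression)
  F[0-2] = -1123.7198 N (compression)
  F[1-2] = +1186.1895 N (tension)
  F[1-3] = -706.2698 N (compression)
  F[2-3] = -1200.2959 N (compression)
  F[2-4] = -302.0495 N (compression)
  F[3-4] = +1007.7332 N (tension)
  F[3-5] = -1508.7349 N (compression)
  F[4-5] = +2275.3408 N (tension)
  F[4-6] = +853.2475 N (tension)
  F[5-6] = -2303.1479 N (compression)
  Rx@0 = +1423.5800 N
  Ry@0 = +970.3640 N
  Ry@6 = +2139.2660 N

853.247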